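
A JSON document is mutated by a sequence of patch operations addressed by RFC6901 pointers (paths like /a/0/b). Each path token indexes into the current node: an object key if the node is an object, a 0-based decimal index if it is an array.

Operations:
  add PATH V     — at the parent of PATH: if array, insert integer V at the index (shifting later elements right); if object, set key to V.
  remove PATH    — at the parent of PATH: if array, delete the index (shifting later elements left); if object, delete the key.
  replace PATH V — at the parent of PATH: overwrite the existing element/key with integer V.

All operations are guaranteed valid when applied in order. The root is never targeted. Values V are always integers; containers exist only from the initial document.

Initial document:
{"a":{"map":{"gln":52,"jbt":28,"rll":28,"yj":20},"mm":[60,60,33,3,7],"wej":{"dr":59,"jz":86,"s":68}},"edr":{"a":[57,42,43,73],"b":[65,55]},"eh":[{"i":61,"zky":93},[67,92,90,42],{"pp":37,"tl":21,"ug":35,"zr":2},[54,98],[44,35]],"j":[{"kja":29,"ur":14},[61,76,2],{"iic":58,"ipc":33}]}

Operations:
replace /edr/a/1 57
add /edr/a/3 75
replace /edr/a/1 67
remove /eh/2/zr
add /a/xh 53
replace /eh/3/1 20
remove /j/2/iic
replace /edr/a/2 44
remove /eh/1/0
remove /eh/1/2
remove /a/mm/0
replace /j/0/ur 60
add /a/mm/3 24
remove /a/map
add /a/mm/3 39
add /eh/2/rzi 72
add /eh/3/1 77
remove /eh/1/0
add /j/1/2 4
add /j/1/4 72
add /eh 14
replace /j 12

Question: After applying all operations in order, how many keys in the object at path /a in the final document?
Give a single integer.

Answer: 3

Derivation:
After op 1 (replace /edr/a/1 57): {"a":{"map":{"gln":52,"jbt":28,"rll":28,"yj":20},"mm":[60,60,33,3,7],"wej":{"dr":59,"jz":86,"s":68}},"edr":{"a":[57,57,43,73],"b":[65,55]},"eh":[{"i":61,"zky":93},[67,92,90,42],{"pp":37,"tl":21,"ug":35,"zr":2},[54,98],[44,35]],"j":[{"kja":29,"ur":14},[61,76,2],{"iic":58,"ipc":33}]}
After op 2 (add /edr/a/3 75): {"a":{"map":{"gln":52,"jbt":28,"rll":28,"yj":20},"mm":[60,60,33,3,7],"wej":{"dr":59,"jz":86,"s":68}},"edr":{"a":[57,57,43,75,73],"b":[65,55]},"eh":[{"i":61,"zky":93},[67,92,90,42],{"pp":37,"tl":21,"ug":35,"zr":2},[54,98],[44,35]],"j":[{"kja":29,"ur":14},[61,76,2],{"iic":58,"ipc":33}]}
After op 3 (replace /edr/a/1 67): {"a":{"map":{"gln":52,"jbt":28,"rll":28,"yj":20},"mm":[60,60,33,3,7],"wej":{"dr":59,"jz":86,"s":68}},"edr":{"a":[57,67,43,75,73],"b":[65,55]},"eh":[{"i":61,"zky":93},[67,92,90,42],{"pp":37,"tl":21,"ug":35,"zr":2},[54,98],[44,35]],"j":[{"kja":29,"ur":14},[61,76,2],{"iic":58,"ipc":33}]}
After op 4 (remove /eh/2/zr): {"a":{"map":{"gln":52,"jbt":28,"rll":28,"yj":20},"mm":[60,60,33,3,7],"wej":{"dr":59,"jz":86,"s":68}},"edr":{"a":[57,67,43,75,73],"b":[65,55]},"eh":[{"i":61,"zky":93},[67,92,90,42],{"pp":37,"tl":21,"ug":35},[54,98],[44,35]],"j":[{"kja":29,"ur":14},[61,76,2],{"iic":58,"ipc":33}]}
After op 5 (add /a/xh 53): {"a":{"map":{"gln":52,"jbt":28,"rll":28,"yj":20},"mm":[60,60,33,3,7],"wej":{"dr":59,"jz":86,"s":68},"xh":53},"edr":{"a":[57,67,43,75,73],"b":[65,55]},"eh":[{"i":61,"zky":93},[67,92,90,42],{"pp":37,"tl":21,"ug":35},[54,98],[44,35]],"j":[{"kja":29,"ur":14},[61,76,2],{"iic":58,"ipc":33}]}
After op 6 (replace /eh/3/1 20): {"a":{"map":{"gln":52,"jbt":28,"rll":28,"yj":20},"mm":[60,60,33,3,7],"wej":{"dr":59,"jz":86,"s":68},"xh":53},"edr":{"a":[57,67,43,75,73],"b":[65,55]},"eh":[{"i":61,"zky":93},[67,92,90,42],{"pp":37,"tl":21,"ug":35},[54,20],[44,35]],"j":[{"kja":29,"ur":14},[61,76,2],{"iic":58,"ipc":33}]}
After op 7 (remove /j/2/iic): {"a":{"map":{"gln":52,"jbt":28,"rll":28,"yj":20},"mm":[60,60,33,3,7],"wej":{"dr":59,"jz":86,"s":68},"xh":53},"edr":{"a":[57,67,43,75,73],"b":[65,55]},"eh":[{"i":61,"zky":93},[67,92,90,42],{"pp":37,"tl":21,"ug":35},[54,20],[44,35]],"j":[{"kja":29,"ur":14},[61,76,2],{"ipc":33}]}
After op 8 (replace /edr/a/2 44): {"a":{"map":{"gln":52,"jbt":28,"rll":28,"yj":20},"mm":[60,60,33,3,7],"wej":{"dr":59,"jz":86,"s":68},"xh":53},"edr":{"a":[57,67,44,75,73],"b":[65,55]},"eh":[{"i":61,"zky":93},[67,92,90,42],{"pp":37,"tl":21,"ug":35},[54,20],[44,35]],"j":[{"kja":29,"ur":14},[61,76,2],{"ipc":33}]}
After op 9 (remove /eh/1/0): {"a":{"map":{"gln":52,"jbt":28,"rll":28,"yj":20},"mm":[60,60,33,3,7],"wej":{"dr":59,"jz":86,"s":68},"xh":53},"edr":{"a":[57,67,44,75,73],"b":[65,55]},"eh":[{"i":61,"zky":93},[92,90,42],{"pp":37,"tl":21,"ug":35},[54,20],[44,35]],"j":[{"kja":29,"ur":14},[61,76,2],{"ipc":33}]}
After op 10 (remove /eh/1/2): {"a":{"map":{"gln":52,"jbt":28,"rll":28,"yj":20},"mm":[60,60,33,3,7],"wej":{"dr":59,"jz":86,"s":68},"xh":53},"edr":{"a":[57,67,44,75,73],"b":[65,55]},"eh":[{"i":61,"zky":93},[92,90],{"pp":37,"tl":21,"ug":35},[54,20],[44,35]],"j":[{"kja":29,"ur":14},[61,76,2],{"ipc":33}]}
After op 11 (remove /a/mm/0): {"a":{"map":{"gln":52,"jbt":28,"rll":28,"yj":20},"mm":[60,33,3,7],"wej":{"dr":59,"jz":86,"s":68},"xh":53},"edr":{"a":[57,67,44,75,73],"b":[65,55]},"eh":[{"i":61,"zky":93},[92,90],{"pp":37,"tl":21,"ug":35},[54,20],[44,35]],"j":[{"kja":29,"ur":14},[61,76,2],{"ipc":33}]}
After op 12 (replace /j/0/ur 60): {"a":{"map":{"gln":52,"jbt":28,"rll":28,"yj":20},"mm":[60,33,3,7],"wej":{"dr":59,"jz":86,"s":68},"xh":53},"edr":{"a":[57,67,44,75,73],"b":[65,55]},"eh":[{"i":61,"zky":93},[92,90],{"pp":37,"tl":21,"ug":35},[54,20],[44,35]],"j":[{"kja":29,"ur":60},[61,76,2],{"ipc":33}]}
After op 13 (add /a/mm/3 24): {"a":{"map":{"gln":52,"jbt":28,"rll":28,"yj":20},"mm":[60,33,3,24,7],"wej":{"dr":59,"jz":86,"s":68},"xh":53},"edr":{"a":[57,67,44,75,73],"b":[65,55]},"eh":[{"i":61,"zky":93},[92,90],{"pp":37,"tl":21,"ug":35},[54,20],[44,35]],"j":[{"kja":29,"ur":60},[61,76,2],{"ipc":33}]}
After op 14 (remove /a/map): {"a":{"mm":[60,33,3,24,7],"wej":{"dr":59,"jz":86,"s":68},"xh":53},"edr":{"a":[57,67,44,75,73],"b":[65,55]},"eh":[{"i":61,"zky":93},[92,90],{"pp":37,"tl":21,"ug":35},[54,20],[44,35]],"j":[{"kja":29,"ur":60},[61,76,2],{"ipc":33}]}
After op 15 (add /a/mm/3 39): {"a":{"mm":[60,33,3,39,24,7],"wej":{"dr":59,"jz":86,"s":68},"xh":53},"edr":{"a":[57,67,44,75,73],"b":[65,55]},"eh":[{"i":61,"zky":93},[92,90],{"pp":37,"tl":21,"ug":35},[54,20],[44,35]],"j":[{"kja":29,"ur":60},[61,76,2],{"ipc":33}]}
After op 16 (add /eh/2/rzi 72): {"a":{"mm":[60,33,3,39,24,7],"wej":{"dr":59,"jz":86,"s":68},"xh":53},"edr":{"a":[57,67,44,75,73],"b":[65,55]},"eh":[{"i":61,"zky":93},[92,90],{"pp":37,"rzi":72,"tl":21,"ug":35},[54,20],[44,35]],"j":[{"kja":29,"ur":60},[61,76,2],{"ipc":33}]}
After op 17 (add /eh/3/1 77): {"a":{"mm":[60,33,3,39,24,7],"wej":{"dr":59,"jz":86,"s":68},"xh":53},"edr":{"a":[57,67,44,75,73],"b":[65,55]},"eh":[{"i":61,"zky":93},[92,90],{"pp":37,"rzi":72,"tl":21,"ug":35},[54,77,20],[44,35]],"j":[{"kja":29,"ur":60},[61,76,2],{"ipc":33}]}
After op 18 (remove /eh/1/0): {"a":{"mm":[60,33,3,39,24,7],"wej":{"dr":59,"jz":86,"s":68},"xh":53},"edr":{"a":[57,67,44,75,73],"b":[65,55]},"eh":[{"i":61,"zky":93},[90],{"pp":37,"rzi":72,"tl":21,"ug":35},[54,77,20],[44,35]],"j":[{"kja":29,"ur":60},[61,76,2],{"ipc":33}]}
After op 19 (add /j/1/2 4): {"a":{"mm":[60,33,3,39,24,7],"wej":{"dr":59,"jz":86,"s":68},"xh":53},"edr":{"a":[57,67,44,75,73],"b":[65,55]},"eh":[{"i":61,"zky":93},[90],{"pp":37,"rzi":72,"tl":21,"ug":35},[54,77,20],[44,35]],"j":[{"kja":29,"ur":60},[61,76,4,2],{"ipc":33}]}
After op 20 (add /j/1/4 72): {"a":{"mm":[60,33,3,39,24,7],"wej":{"dr":59,"jz":86,"s":68},"xh":53},"edr":{"a":[57,67,44,75,73],"b":[65,55]},"eh":[{"i":61,"zky":93},[90],{"pp":37,"rzi":72,"tl":21,"ug":35},[54,77,20],[44,35]],"j":[{"kja":29,"ur":60},[61,76,4,2,72],{"ipc":33}]}
After op 21 (add /eh 14): {"a":{"mm":[60,33,3,39,24,7],"wej":{"dr":59,"jz":86,"s":68},"xh":53},"edr":{"a":[57,67,44,75,73],"b":[65,55]},"eh":14,"j":[{"kja":29,"ur":60},[61,76,4,2,72],{"ipc":33}]}
After op 22 (replace /j 12): {"a":{"mm":[60,33,3,39,24,7],"wej":{"dr":59,"jz":86,"s":68},"xh":53},"edr":{"a":[57,67,44,75,73],"b":[65,55]},"eh":14,"j":12}
Size at path /a: 3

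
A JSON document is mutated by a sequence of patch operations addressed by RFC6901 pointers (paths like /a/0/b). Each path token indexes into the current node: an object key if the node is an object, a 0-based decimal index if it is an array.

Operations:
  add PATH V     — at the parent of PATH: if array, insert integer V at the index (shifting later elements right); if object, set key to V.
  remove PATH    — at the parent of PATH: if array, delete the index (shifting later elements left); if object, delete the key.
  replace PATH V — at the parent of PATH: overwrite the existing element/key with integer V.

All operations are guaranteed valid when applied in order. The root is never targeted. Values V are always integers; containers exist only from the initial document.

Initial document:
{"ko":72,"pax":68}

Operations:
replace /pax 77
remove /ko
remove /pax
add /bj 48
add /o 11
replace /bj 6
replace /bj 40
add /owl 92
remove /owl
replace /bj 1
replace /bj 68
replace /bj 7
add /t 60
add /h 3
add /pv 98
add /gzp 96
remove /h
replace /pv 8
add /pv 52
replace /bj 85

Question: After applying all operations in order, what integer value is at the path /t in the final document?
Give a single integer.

Answer: 60

Derivation:
After op 1 (replace /pax 77): {"ko":72,"pax":77}
After op 2 (remove /ko): {"pax":77}
After op 3 (remove /pax): {}
After op 4 (add /bj 48): {"bj":48}
After op 5 (add /o 11): {"bj":48,"o":11}
After op 6 (replace /bj 6): {"bj":6,"o":11}
After op 7 (replace /bj 40): {"bj":40,"o":11}
After op 8 (add /owl 92): {"bj":40,"o":11,"owl":92}
After op 9 (remove /owl): {"bj":40,"o":11}
After op 10 (replace /bj 1): {"bj":1,"o":11}
After op 11 (replace /bj 68): {"bj":68,"o":11}
After op 12 (replace /bj 7): {"bj":7,"o":11}
After op 13 (add /t 60): {"bj":7,"o":11,"t":60}
After op 14 (add /h 3): {"bj":7,"h":3,"o":11,"t":60}
After op 15 (add /pv 98): {"bj":7,"h":3,"o":11,"pv":98,"t":60}
After op 16 (add /gzp 96): {"bj":7,"gzp":96,"h":3,"o":11,"pv":98,"t":60}
After op 17 (remove /h): {"bj":7,"gzp":96,"o":11,"pv":98,"t":60}
After op 18 (replace /pv 8): {"bj":7,"gzp":96,"o":11,"pv":8,"t":60}
After op 19 (add /pv 52): {"bj":7,"gzp":96,"o":11,"pv":52,"t":60}
After op 20 (replace /bj 85): {"bj":85,"gzp":96,"o":11,"pv":52,"t":60}
Value at /t: 60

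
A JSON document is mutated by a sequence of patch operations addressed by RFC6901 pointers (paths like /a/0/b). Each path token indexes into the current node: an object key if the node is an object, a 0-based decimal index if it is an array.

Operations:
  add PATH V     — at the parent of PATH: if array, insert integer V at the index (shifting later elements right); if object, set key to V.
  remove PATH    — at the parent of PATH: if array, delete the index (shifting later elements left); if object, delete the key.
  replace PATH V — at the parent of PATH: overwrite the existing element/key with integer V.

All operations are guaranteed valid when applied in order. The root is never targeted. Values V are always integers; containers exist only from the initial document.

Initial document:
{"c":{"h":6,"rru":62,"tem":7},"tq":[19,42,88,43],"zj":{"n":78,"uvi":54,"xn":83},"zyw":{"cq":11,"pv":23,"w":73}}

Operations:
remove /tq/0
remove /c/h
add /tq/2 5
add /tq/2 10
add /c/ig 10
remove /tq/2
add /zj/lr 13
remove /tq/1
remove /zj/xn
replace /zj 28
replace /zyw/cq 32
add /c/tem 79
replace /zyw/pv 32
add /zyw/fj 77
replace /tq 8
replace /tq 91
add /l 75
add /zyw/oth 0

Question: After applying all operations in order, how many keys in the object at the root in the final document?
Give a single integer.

Answer: 5

Derivation:
After op 1 (remove /tq/0): {"c":{"h":6,"rru":62,"tem":7},"tq":[42,88,43],"zj":{"n":78,"uvi":54,"xn":83},"zyw":{"cq":11,"pv":23,"w":73}}
After op 2 (remove /c/h): {"c":{"rru":62,"tem":7},"tq":[42,88,43],"zj":{"n":78,"uvi":54,"xn":83},"zyw":{"cq":11,"pv":23,"w":73}}
After op 3 (add /tq/2 5): {"c":{"rru":62,"tem":7},"tq":[42,88,5,43],"zj":{"n":78,"uvi":54,"xn":83},"zyw":{"cq":11,"pv":23,"w":73}}
After op 4 (add /tq/2 10): {"c":{"rru":62,"tem":7},"tq":[42,88,10,5,43],"zj":{"n":78,"uvi":54,"xn":83},"zyw":{"cq":11,"pv":23,"w":73}}
After op 5 (add /c/ig 10): {"c":{"ig":10,"rru":62,"tem":7},"tq":[42,88,10,5,43],"zj":{"n":78,"uvi":54,"xn":83},"zyw":{"cq":11,"pv":23,"w":73}}
After op 6 (remove /tq/2): {"c":{"ig":10,"rru":62,"tem":7},"tq":[42,88,5,43],"zj":{"n":78,"uvi":54,"xn":83},"zyw":{"cq":11,"pv":23,"w":73}}
After op 7 (add /zj/lr 13): {"c":{"ig":10,"rru":62,"tem":7},"tq":[42,88,5,43],"zj":{"lr":13,"n":78,"uvi":54,"xn":83},"zyw":{"cq":11,"pv":23,"w":73}}
After op 8 (remove /tq/1): {"c":{"ig":10,"rru":62,"tem":7},"tq":[42,5,43],"zj":{"lr":13,"n":78,"uvi":54,"xn":83},"zyw":{"cq":11,"pv":23,"w":73}}
After op 9 (remove /zj/xn): {"c":{"ig":10,"rru":62,"tem":7},"tq":[42,5,43],"zj":{"lr":13,"n":78,"uvi":54},"zyw":{"cq":11,"pv":23,"w":73}}
After op 10 (replace /zj 28): {"c":{"ig":10,"rru":62,"tem":7},"tq":[42,5,43],"zj":28,"zyw":{"cq":11,"pv":23,"w":73}}
After op 11 (replace /zyw/cq 32): {"c":{"ig":10,"rru":62,"tem":7},"tq":[42,5,43],"zj":28,"zyw":{"cq":32,"pv":23,"w":73}}
After op 12 (add /c/tem 79): {"c":{"ig":10,"rru":62,"tem":79},"tq":[42,5,43],"zj":28,"zyw":{"cq":32,"pv":23,"w":73}}
After op 13 (replace /zyw/pv 32): {"c":{"ig":10,"rru":62,"tem":79},"tq":[42,5,43],"zj":28,"zyw":{"cq":32,"pv":32,"w":73}}
After op 14 (add /zyw/fj 77): {"c":{"ig":10,"rru":62,"tem":79},"tq":[42,5,43],"zj":28,"zyw":{"cq":32,"fj":77,"pv":32,"w":73}}
After op 15 (replace /tq 8): {"c":{"ig":10,"rru":62,"tem":79},"tq":8,"zj":28,"zyw":{"cq":32,"fj":77,"pv":32,"w":73}}
After op 16 (replace /tq 91): {"c":{"ig":10,"rru":62,"tem":79},"tq":91,"zj":28,"zyw":{"cq":32,"fj":77,"pv":32,"w":73}}
After op 17 (add /l 75): {"c":{"ig":10,"rru":62,"tem":79},"l":75,"tq":91,"zj":28,"zyw":{"cq":32,"fj":77,"pv":32,"w":73}}
After op 18 (add /zyw/oth 0): {"c":{"ig":10,"rru":62,"tem":79},"l":75,"tq":91,"zj":28,"zyw":{"cq":32,"fj":77,"oth":0,"pv":32,"w":73}}
Size at the root: 5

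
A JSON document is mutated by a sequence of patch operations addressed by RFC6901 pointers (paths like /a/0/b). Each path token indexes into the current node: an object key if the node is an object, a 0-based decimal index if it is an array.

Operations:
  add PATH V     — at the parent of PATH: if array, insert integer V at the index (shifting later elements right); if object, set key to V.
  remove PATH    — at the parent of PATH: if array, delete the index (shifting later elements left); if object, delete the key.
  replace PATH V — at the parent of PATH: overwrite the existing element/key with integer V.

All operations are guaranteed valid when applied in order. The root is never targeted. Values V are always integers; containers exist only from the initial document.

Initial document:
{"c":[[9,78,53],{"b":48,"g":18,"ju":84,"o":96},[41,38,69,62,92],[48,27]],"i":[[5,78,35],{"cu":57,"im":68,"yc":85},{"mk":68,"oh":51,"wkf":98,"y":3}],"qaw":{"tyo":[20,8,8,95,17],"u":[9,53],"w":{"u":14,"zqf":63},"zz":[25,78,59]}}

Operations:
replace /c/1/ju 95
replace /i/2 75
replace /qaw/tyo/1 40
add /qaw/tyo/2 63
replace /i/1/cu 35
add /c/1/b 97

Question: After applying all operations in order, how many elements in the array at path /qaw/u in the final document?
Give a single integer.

After op 1 (replace /c/1/ju 95): {"c":[[9,78,53],{"b":48,"g":18,"ju":95,"o":96},[41,38,69,62,92],[48,27]],"i":[[5,78,35],{"cu":57,"im":68,"yc":85},{"mk":68,"oh":51,"wkf":98,"y":3}],"qaw":{"tyo":[20,8,8,95,17],"u":[9,53],"w":{"u":14,"zqf":63},"zz":[25,78,59]}}
After op 2 (replace /i/2 75): {"c":[[9,78,53],{"b":48,"g":18,"ju":95,"o":96},[41,38,69,62,92],[48,27]],"i":[[5,78,35],{"cu":57,"im":68,"yc":85},75],"qaw":{"tyo":[20,8,8,95,17],"u":[9,53],"w":{"u":14,"zqf":63},"zz":[25,78,59]}}
After op 3 (replace /qaw/tyo/1 40): {"c":[[9,78,53],{"b":48,"g":18,"ju":95,"o":96},[41,38,69,62,92],[48,27]],"i":[[5,78,35],{"cu":57,"im":68,"yc":85},75],"qaw":{"tyo":[20,40,8,95,17],"u":[9,53],"w":{"u":14,"zqf":63},"zz":[25,78,59]}}
After op 4 (add /qaw/tyo/2 63): {"c":[[9,78,53],{"b":48,"g":18,"ju":95,"o":96},[41,38,69,62,92],[48,27]],"i":[[5,78,35],{"cu":57,"im":68,"yc":85},75],"qaw":{"tyo":[20,40,63,8,95,17],"u":[9,53],"w":{"u":14,"zqf":63},"zz":[25,78,59]}}
After op 5 (replace /i/1/cu 35): {"c":[[9,78,53],{"b":48,"g":18,"ju":95,"o":96},[41,38,69,62,92],[48,27]],"i":[[5,78,35],{"cu":35,"im":68,"yc":85},75],"qaw":{"tyo":[20,40,63,8,95,17],"u":[9,53],"w":{"u":14,"zqf":63},"zz":[25,78,59]}}
After op 6 (add /c/1/b 97): {"c":[[9,78,53],{"b":97,"g":18,"ju":95,"o":96},[41,38,69,62,92],[48,27]],"i":[[5,78,35],{"cu":35,"im":68,"yc":85},75],"qaw":{"tyo":[20,40,63,8,95,17],"u":[9,53],"w":{"u":14,"zqf":63},"zz":[25,78,59]}}
Size at path /qaw/u: 2

Answer: 2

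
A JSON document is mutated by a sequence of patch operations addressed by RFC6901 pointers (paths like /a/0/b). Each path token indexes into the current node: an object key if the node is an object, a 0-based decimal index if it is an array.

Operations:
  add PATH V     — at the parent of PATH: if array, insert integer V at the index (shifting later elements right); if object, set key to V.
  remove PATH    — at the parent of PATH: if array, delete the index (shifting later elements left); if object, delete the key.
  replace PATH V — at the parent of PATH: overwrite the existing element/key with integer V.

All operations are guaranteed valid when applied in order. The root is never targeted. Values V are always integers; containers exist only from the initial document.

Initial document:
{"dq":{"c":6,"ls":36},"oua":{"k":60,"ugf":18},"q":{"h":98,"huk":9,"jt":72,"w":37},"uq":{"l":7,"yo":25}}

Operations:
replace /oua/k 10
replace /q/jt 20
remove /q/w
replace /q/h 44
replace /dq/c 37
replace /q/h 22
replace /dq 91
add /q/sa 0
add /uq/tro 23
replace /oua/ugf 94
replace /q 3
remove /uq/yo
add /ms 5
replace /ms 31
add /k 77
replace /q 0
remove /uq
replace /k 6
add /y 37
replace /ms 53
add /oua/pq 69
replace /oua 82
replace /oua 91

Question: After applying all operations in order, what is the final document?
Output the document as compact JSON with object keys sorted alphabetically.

After op 1 (replace /oua/k 10): {"dq":{"c":6,"ls":36},"oua":{"k":10,"ugf":18},"q":{"h":98,"huk":9,"jt":72,"w":37},"uq":{"l":7,"yo":25}}
After op 2 (replace /q/jt 20): {"dq":{"c":6,"ls":36},"oua":{"k":10,"ugf":18},"q":{"h":98,"huk":9,"jt":20,"w":37},"uq":{"l":7,"yo":25}}
After op 3 (remove /q/w): {"dq":{"c":6,"ls":36},"oua":{"k":10,"ugf":18},"q":{"h":98,"huk":9,"jt":20},"uq":{"l":7,"yo":25}}
After op 4 (replace /q/h 44): {"dq":{"c":6,"ls":36},"oua":{"k":10,"ugf":18},"q":{"h":44,"huk":9,"jt":20},"uq":{"l":7,"yo":25}}
After op 5 (replace /dq/c 37): {"dq":{"c":37,"ls":36},"oua":{"k":10,"ugf":18},"q":{"h":44,"huk":9,"jt":20},"uq":{"l":7,"yo":25}}
After op 6 (replace /q/h 22): {"dq":{"c":37,"ls":36},"oua":{"k":10,"ugf":18},"q":{"h":22,"huk":9,"jt":20},"uq":{"l":7,"yo":25}}
After op 7 (replace /dq 91): {"dq":91,"oua":{"k":10,"ugf":18},"q":{"h":22,"huk":9,"jt":20},"uq":{"l":7,"yo":25}}
After op 8 (add /q/sa 0): {"dq":91,"oua":{"k":10,"ugf":18},"q":{"h":22,"huk":9,"jt":20,"sa":0},"uq":{"l":7,"yo":25}}
After op 9 (add /uq/tro 23): {"dq":91,"oua":{"k":10,"ugf":18},"q":{"h":22,"huk":9,"jt":20,"sa":0},"uq":{"l":7,"tro":23,"yo":25}}
After op 10 (replace /oua/ugf 94): {"dq":91,"oua":{"k":10,"ugf":94},"q":{"h":22,"huk":9,"jt":20,"sa":0},"uq":{"l":7,"tro":23,"yo":25}}
After op 11 (replace /q 3): {"dq":91,"oua":{"k":10,"ugf":94},"q":3,"uq":{"l":7,"tro":23,"yo":25}}
After op 12 (remove /uq/yo): {"dq":91,"oua":{"k":10,"ugf":94},"q":3,"uq":{"l":7,"tro":23}}
After op 13 (add /ms 5): {"dq":91,"ms":5,"oua":{"k":10,"ugf":94},"q":3,"uq":{"l":7,"tro":23}}
After op 14 (replace /ms 31): {"dq":91,"ms":31,"oua":{"k":10,"ugf":94},"q":3,"uq":{"l":7,"tro":23}}
After op 15 (add /k 77): {"dq":91,"k":77,"ms":31,"oua":{"k":10,"ugf":94},"q":3,"uq":{"l":7,"tro":23}}
After op 16 (replace /q 0): {"dq":91,"k":77,"ms":31,"oua":{"k":10,"ugf":94},"q":0,"uq":{"l":7,"tro":23}}
After op 17 (remove /uq): {"dq":91,"k":77,"ms":31,"oua":{"k":10,"ugf":94},"q":0}
After op 18 (replace /k 6): {"dq":91,"k":6,"ms":31,"oua":{"k":10,"ugf":94},"q":0}
After op 19 (add /y 37): {"dq":91,"k":6,"ms":31,"oua":{"k":10,"ugf":94},"q":0,"y":37}
After op 20 (replace /ms 53): {"dq":91,"k":6,"ms":53,"oua":{"k":10,"ugf":94},"q":0,"y":37}
After op 21 (add /oua/pq 69): {"dq":91,"k":6,"ms":53,"oua":{"k":10,"pq":69,"ugf":94},"q":0,"y":37}
After op 22 (replace /oua 82): {"dq":91,"k":6,"ms":53,"oua":82,"q":0,"y":37}
After op 23 (replace /oua 91): {"dq":91,"k":6,"ms":53,"oua":91,"q":0,"y":37}

Answer: {"dq":91,"k":6,"ms":53,"oua":91,"q":0,"y":37}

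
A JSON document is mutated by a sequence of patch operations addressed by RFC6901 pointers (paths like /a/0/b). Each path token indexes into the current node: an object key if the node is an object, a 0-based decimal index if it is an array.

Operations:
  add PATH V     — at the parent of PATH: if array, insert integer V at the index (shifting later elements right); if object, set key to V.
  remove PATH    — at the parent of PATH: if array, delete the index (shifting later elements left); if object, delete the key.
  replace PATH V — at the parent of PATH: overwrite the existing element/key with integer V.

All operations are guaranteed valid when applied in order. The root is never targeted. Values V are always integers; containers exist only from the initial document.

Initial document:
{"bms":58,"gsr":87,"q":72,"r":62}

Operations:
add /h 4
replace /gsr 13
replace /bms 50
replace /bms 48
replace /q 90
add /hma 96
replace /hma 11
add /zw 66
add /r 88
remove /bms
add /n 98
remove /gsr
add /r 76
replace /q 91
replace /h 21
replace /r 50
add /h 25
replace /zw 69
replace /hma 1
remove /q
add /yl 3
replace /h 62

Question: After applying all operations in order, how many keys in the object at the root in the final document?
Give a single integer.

After op 1 (add /h 4): {"bms":58,"gsr":87,"h":4,"q":72,"r":62}
After op 2 (replace /gsr 13): {"bms":58,"gsr":13,"h":4,"q":72,"r":62}
After op 3 (replace /bms 50): {"bms":50,"gsr":13,"h":4,"q":72,"r":62}
After op 4 (replace /bms 48): {"bms":48,"gsr":13,"h":4,"q":72,"r":62}
After op 5 (replace /q 90): {"bms":48,"gsr":13,"h":4,"q":90,"r":62}
After op 6 (add /hma 96): {"bms":48,"gsr":13,"h":4,"hma":96,"q":90,"r":62}
After op 7 (replace /hma 11): {"bms":48,"gsr":13,"h":4,"hma":11,"q":90,"r":62}
After op 8 (add /zw 66): {"bms":48,"gsr":13,"h":4,"hma":11,"q":90,"r":62,"zw":66}
After op 9 (add /r 88): {"bms":48,"gsr":13,"h":4,"hma":11,"q":90,"r":88,"zw":66}
After op 10 (remove /bms): {"gsr":13,"h":4,"hma":11,"q":90,"r":88,"zw":66}
After op 11 (add /n 98): {"gsr":13,"h":4,"hma":11,"n":98,"q":90,"r":88,"zw":66}
After op 12 (remove /gsr): {"h":4,"hma":11,"n":98,"q":90,"r":88,"zw":66}
After op 13 (add /r 76): {"h":4,"hma":11,"n":98,"q":90,"r":76,"zw":66}
After op 14 (replace /q 91): {"h":4,"hma":11,"n":98,"q":91,"r":76,"zw":66}
After op 15 (replace /h 21): {"h":21,"hma":11,"n":98,"q":91,"r":76,"zw":66}
After op 16 (replace /r 50): {"h":21,"hma":11,"n":98,"q":91,"r":50,"zw":66}
After op 17 (add /h 25): {"h":25,"hma":11,"n":98,"q":91,"r":50,"zw":66}
After op 18 (replace /zw 69): {"h":25,"hma":11,"n":98,"q":91,"r":50,"zw":69}
After op 19 (replace /hma 1): {"h":25,"hma":1,"n":98,"q":91,"r":50,"zw":69}
After op 20 (remove /q): {"h":25,"hma":1,"n":98,"r":50,"zw":69}
After op 21 (add /yl 3): {"h":25,"hma":1,"n":98,"r":50,"yl":3,"zw":69}
After op 22 (replace /h 62): {"h":62,"hma":1,"n":98,"r":50,"yl":3,"zw":69}
Size at the root: 6

Answer: 6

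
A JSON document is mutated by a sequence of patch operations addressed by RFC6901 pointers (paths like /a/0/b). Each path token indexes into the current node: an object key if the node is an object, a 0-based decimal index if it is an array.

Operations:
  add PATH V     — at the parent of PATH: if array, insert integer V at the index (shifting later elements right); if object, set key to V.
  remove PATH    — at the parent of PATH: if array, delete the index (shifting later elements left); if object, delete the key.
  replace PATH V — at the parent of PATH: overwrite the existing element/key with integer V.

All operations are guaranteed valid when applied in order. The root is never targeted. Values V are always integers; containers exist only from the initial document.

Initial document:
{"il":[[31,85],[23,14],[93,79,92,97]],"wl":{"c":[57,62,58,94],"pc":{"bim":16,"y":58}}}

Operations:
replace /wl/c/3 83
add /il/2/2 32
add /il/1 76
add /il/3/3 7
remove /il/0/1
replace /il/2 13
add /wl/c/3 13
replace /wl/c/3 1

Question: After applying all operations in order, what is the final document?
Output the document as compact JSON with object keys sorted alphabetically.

Answer: {"il":[[31],76,13,[93,79,32,7,92,97]],"wl":{"c":[57,62,58,1,83],"pc":{"bim":16,"y":58}}}

Derivation:
After op 1 (replace /wl/c/3 83): {"il":[[31,85],[23,14],[93,79,92,97]],"wl":{"c":[57,62,58,83],"pc":{"bim":16,"y":58}}}
After op 2 (add /il/2/2 32): {"il":[[31,85],[23,14],[93,79,32,92,97]],"wl":{"c":[57,62,58,83],"pc":{"bim":16,"y":58}}}
After op 3 (add /il/1 76): {"il":[[31,85],76,[23,14],[93,79,32,92,97]],"wl":{"c":[57,62,58,83],"pc":{"bim":16,"y":58}}}
After op 4 (add /il/3/3 7): {"il":[[31,85],76,[23,14],[93,79,32,7,92,97]],"wl":{"c":[57,62,58,83],"pc":{"bim":16,"y":58}}}
After op 5 (remove /il/0/1): {"il":[[31],76,[23,14],[93,79,32,7,92,97]],"wl":{"c":[57,62,58,83],"pc":{"bim":16,"y":58}}}
After op 6 (replace /il/2 13): {"il":[[31],76,13,[93,79,32,7,92,97]],"wl":{"c":[57,62,58,83],"pc":{"bim":16,"y":58}}}
After op 7 (add /wl/c/3 13): {"il":[[31],76,13,[93,79,32,7,92,97]],"wl":{"c":[57,62,58,13,83],"pc":{"bim":16,"y":58}}}
After op 8 (replace /wl/c/3 1): {"il":[[31],76,13,[93,79,32,7,92,97]],"wl":{"c":[57,62,58,1,83],"pc":{"bim":16,"y":58}}}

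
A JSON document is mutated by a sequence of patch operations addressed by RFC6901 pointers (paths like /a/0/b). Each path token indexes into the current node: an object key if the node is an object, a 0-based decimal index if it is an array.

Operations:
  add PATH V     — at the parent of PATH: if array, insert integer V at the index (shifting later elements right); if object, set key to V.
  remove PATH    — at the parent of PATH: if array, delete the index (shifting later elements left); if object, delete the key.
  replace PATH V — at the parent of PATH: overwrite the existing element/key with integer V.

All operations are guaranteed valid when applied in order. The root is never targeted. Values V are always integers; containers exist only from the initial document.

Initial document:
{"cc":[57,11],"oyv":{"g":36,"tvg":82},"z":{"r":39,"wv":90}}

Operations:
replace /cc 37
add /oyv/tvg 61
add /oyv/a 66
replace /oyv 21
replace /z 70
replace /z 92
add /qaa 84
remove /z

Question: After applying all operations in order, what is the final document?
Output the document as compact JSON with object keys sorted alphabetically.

After op 1 (replace /cc 37): {"cc":37,"oyv":{"g":36,"tvg":82},"z":{"r":39,"wv":90}}
After op 2 (add /oyv/tvg 61): {"cc":37,"oyv":{"g":36,"tvg":61},"z":{"r":39,"wv":90}}
After op 3 (add /oyv/a 66): {"cc":37,"oyv":{"a":66,"g":36,"tvg":61},"z":{"r":39,"wv":90}}
After op 4 (replace /oyv 21): {"cc":37,"oyv":21,"z":{"r":39,"wv":90}}
After op 5 (replace /z 70): {"cc":37,"oyv":21,"z":70}
After op 6 (replace /z 92): {"cc":37,"oyv":21,"z":92}
After op 7 (add /qaa 84): {"cc":37,"oyv":21,"qaa":84,"z":92}
After op 8 (remove /z): {"cc":37,"oyv":21,"qaa":84}

Answer: {"cc":37,"oyv":21,"qaa":84}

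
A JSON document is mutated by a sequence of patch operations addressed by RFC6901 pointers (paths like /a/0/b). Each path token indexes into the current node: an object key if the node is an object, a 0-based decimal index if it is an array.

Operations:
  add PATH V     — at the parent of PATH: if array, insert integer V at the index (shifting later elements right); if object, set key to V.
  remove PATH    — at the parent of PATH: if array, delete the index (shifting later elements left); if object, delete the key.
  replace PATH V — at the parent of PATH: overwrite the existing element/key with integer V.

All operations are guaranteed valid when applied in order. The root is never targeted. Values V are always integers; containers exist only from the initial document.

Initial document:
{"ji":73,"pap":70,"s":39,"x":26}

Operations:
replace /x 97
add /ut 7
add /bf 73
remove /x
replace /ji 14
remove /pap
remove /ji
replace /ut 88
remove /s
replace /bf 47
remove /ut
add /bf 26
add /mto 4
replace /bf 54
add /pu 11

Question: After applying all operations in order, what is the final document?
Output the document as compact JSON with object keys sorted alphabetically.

After op 1 (replace /x 97): {"ji":73,"pap":70,"s":39,"x":97}
After op 2 (add /ut 7): {"ji":73,"pap":70,"s":39,"ut":7,"x":97}
After op 3 (add /bf 73): {"bf":73,"ji":73,"pap":70,"s":39,"ut":7,"x":97}
After op 4 (remove /x): {"bf":73,"ji":73,"pap":70,"s":39,"ut":7}
After op 5 (replace /ji 14): {"bf":73,"ji":14,"pap":70,"s":39,"ut":7}
After op 6 (remove /pap): {"bf":73,"ji":14,"s":39,"ut":7}
After op 7 (remove /ji): {"bf":73,"s":39,"ut":7}
After op 8 (replace /ut 88): {"bf":73,"s":39,"ut":88}
After op 9 (remove /s): {"bf":73,"ut":88}
After op 10 (replace /bf 47): {"bf":47,"ut":88}
After op 11 (remove /ut): {"bf":47}
After op 12 (add /bf 26): {"bf":26}
After op 13 (add /mto 4): {"bf":26,"mto":4}
After op 14 (replace /bf 54): {"bf":54,"mto":4}
After op 15 (add /pu 11): {"bf":54,"mto":4,"pu":11}

Answer: {"bf":54,"mto":4,"pu":11}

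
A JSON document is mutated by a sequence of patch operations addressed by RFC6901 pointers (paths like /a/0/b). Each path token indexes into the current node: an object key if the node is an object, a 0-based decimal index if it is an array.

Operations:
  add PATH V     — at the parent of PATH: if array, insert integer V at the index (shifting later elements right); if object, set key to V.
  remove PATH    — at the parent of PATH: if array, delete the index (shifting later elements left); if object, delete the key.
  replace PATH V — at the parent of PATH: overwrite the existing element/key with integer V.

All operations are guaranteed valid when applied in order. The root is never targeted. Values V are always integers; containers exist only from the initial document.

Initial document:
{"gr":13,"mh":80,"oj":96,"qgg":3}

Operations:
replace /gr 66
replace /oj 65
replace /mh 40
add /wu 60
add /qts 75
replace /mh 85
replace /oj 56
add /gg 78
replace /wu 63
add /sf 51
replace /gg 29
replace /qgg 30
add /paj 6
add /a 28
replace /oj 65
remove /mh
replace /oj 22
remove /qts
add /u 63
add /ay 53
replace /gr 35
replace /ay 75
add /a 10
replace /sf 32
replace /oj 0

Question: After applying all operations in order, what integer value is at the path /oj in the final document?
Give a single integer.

After op 1 (replace /gr 66): {"gr":66,"mh":80,"oj":96,"qgg":3}
After op 2 (replace /oj 65): {"gr":66,"mh":80,"oj":65,"qgg":3}
After op 3 (replace /mh 40): {"gr":66,"mh":40,"oj":65,"qgg":3}
After op 4 (add /wu 60): {"gr":66,"mh":40,"oj":65,"qgg":3,"wu":60}
After op 5 (add /qts 75): {"gr":66,"mh":40,"oj":65,"qgg":3,"qts":75,"wu":60}
After op 6 (replace /mh 85): {"gr":66,"mh":85,"oj":65,"qgg":3,"qts":75,"wu":60}
After op 7 (replace /oj 56): {"gr":66,"mh":85,"oj":56,"qgg":3,"qts":75,"wu":60}
After op 8 (add /gg 78): {"gg":78,"gr":66,"mh":85,"oj":56,"qgg":3,"qts":75,"wu":60}
After op 9 (replace /wu 63): {"gg":78,"gr":66,"mh":85,"oj":56,"qgg":3,"qts":75,"wu":63}
After op 10 (add /sf 51): {"gg":78,"gr":66,"mh":85,"oj":56,"qgg":3,"qts":75,"sf":51,"wu":63}
After op 11 (replace /gg 29): {"gg":29,"gr":66,"mh":85,"oj":56,"qgg":3,"qts":75,"sf":51,"wu":63}
After op 12 (replace /qgg 30): {"gg":29,"gr":66,"mh":85,"oj":56,"qgg":30,"qts":75,"sf":51,"wu":63}
After op 13 (add /paj 6): {"gg":29,"gr":66,"mh":85,"oj":56,"paj":6,"qgg":30,"qts":75,"sf":51,"wu":63}
After op 14 (add /a 28): {"a":28,"gg":29,"gr":66,"mh":85,"oj":56,"paj":6,"qgg":30,"qts":75,"sf":51,"wu":63}
After op 15 (replace /oj 65): {"a":28,"gg":29,"gr":66,"mh":85,"oj":65,"paj":6,"qgg":30,"qts":75,"sf":51,"wu":63}
After op 16 (remove /mh): {"a":28,"gg":29,"gr":66,"oj":65,"paj":6,"qgg":30,"qts":75,"sf":51,"wu":63}
After op 17 (replace /oj 22): {"a":28,"gg":29,"gr":66,"oj":22,"paj":6,"qgg":30,"qts":75,"sf":51,"wu":63}
After op 18 (remove /qts): {"a":28,"gg":29,"gr":66,"oj":22,"paj":6,"qgg":30,"sf":51,"wu":63}
After op 19 (add /u 63): {"a":28,"gg":29,"gr":66,"oj":22,"paj":6,"qgg":30,"sf":51,"u":63,"wu":63}
After op 20 (add /ay 53): {"a":28,"ay":53,"gg":29,"gr":66,"oj":22,"paj":6,"qgg":30,"sf":51,"u":63,"wu":63}
After op 21 (replace /gr 35): {"a":28,"ay":53,"gg":29,"gr":35,"oj":22,"paj":6,"qgg":30,"sf":51,"u":63,"wu":63}
After op 22 (replace /ay 75): {"a":28,"ay":75,"gg":29,"gr":35,"oj":22,"paj":6,"qgg":30,"sf":51,"u":63,"wu":63}
After op 23 (add /a 10): {"a":10,"ay":75,"gg":29,"gr":35,"oj":22,"paj":6,"qgg":30,"sf":51,"u":63,"wu":63}
After op 24 (replace /sf 32): {"a":10,"ay":75,"gg":29,"gr":35,"oj":22,"paj":6,"qgg":30,"sf":32,"u":63,"wu":63}
After op 25 (replace /oj 0): {"a":10,"ay":75,"gg":29,"gr":35,"oj":0,"paj":6,"qgg":30,"sf":32,"u":63,"wu":63}
Value at /oj: 0

Answer: 0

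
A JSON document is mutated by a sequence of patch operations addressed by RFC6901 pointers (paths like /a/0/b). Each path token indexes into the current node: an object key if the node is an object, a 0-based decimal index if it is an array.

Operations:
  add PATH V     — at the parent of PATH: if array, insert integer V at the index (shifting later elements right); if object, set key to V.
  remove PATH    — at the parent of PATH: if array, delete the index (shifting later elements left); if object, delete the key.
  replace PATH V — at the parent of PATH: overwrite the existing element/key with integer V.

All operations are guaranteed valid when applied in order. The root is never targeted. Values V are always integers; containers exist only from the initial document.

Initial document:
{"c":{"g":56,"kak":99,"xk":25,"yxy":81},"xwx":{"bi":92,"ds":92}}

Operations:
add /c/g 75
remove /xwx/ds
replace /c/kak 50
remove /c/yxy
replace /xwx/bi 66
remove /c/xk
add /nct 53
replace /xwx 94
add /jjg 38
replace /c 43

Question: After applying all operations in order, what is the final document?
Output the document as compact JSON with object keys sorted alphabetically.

After op 1 (add /c/g 75): {"c":{"g":75,"kak":99,"xk":25,"yxy":81},"xwx":{"bi":92,"ds":92}}
After op 2 (remove /xwx/ds): {"c":{"g":75,"kak":99,"xk":25,"yxy":81},"xwx":{"bi":92}}
After op 3 (replace /c/kak 50): {"c":{"g":75,"kak":50,"xk":25,"yxy":81},"xwx":{"bi":92}}
After op 4 (remove /c/yxy): {"c":{"g":75,"kak":50,"xk":25},"xwx":{"bi":92}}
After op 5 (replace /xwx/bi 66): {"c":{"g":75,"kak":50,"xk":25},"xwx":{"bi":66}}
After op 6 (remove /c/xk): {"c":{"g":75,"kak":50},"xwx":{"bi":66}}
After op 7 (add /nct 53): {"c":{"g":75,"kak":50},"nct":53,"xwx":{"bi":66}}
After op 8 (replace /xwx 94): {"c":{"g":75,"kak":50},"nct":53,"xwx":94}
After op 9 (add /jjg 38): {"c":{"g":75,"kak":50},"jjg":38,"nct":53,"xwx":94}
After op 10 (replace /c 43): {"c":43,"jjg":38,"nct":53,"xwx":94}

Answer: {"c":43,"jjg":38,"nct":53,"xwx":94}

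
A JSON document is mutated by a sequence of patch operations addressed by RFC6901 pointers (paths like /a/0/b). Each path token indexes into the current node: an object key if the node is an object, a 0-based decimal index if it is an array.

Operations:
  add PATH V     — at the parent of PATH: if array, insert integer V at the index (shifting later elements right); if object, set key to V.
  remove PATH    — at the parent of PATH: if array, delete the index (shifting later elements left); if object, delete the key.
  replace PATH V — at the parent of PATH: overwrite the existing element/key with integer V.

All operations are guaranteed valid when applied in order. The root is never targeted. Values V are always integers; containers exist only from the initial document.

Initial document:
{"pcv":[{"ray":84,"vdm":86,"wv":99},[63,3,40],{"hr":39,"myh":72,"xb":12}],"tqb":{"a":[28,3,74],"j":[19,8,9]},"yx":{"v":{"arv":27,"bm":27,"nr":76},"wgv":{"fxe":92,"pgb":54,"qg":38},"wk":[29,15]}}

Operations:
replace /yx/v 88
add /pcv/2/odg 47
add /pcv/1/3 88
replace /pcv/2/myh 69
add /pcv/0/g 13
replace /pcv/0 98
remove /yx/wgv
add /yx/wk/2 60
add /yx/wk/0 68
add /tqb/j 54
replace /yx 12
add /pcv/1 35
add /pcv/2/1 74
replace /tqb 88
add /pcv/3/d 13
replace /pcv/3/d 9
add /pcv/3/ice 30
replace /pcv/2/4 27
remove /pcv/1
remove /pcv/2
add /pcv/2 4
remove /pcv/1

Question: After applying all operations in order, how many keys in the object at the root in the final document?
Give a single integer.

After op 1 (replace /yx/v 88): {"pcv":[{"ray":84,"vdm":86,"wv":99},[63,3,40],{"hr":39,"myh":72,"xb":12}],"tqb":{"a":[28,3,74],"j":[19,8,9]},"yx":{"v":88,"wgv":{"fxe":92,"pgb":54,"qg":38},"wk":[29,15]}}
After op 2 (add /pcv/2/odg 47): {"pcv":[{"ray":84,"vdm":86,"wv":99},[63,3,40],{"hr":39,"myh":72,"odg":47,"xb":12}],"tqb":{"a":[28,3,74],"j":[19,8,9]},"yx":{"v":88,"wgv":{"fxe":92,"pgb":54,"qg":38},"wk":[29,15]}}
After op 3 (add /pcv/1/3 88): {"pcv":[{"ray":84,"vdm":86,"wv":99},[63,3,40,88],{"hr":39,"myh":72,"odg":47,"xb":12}],"tqb":{"a":[28,3,74],"j":[19,8,9]},"yx":{"v":88,"wgv":{"fxe":92,"pgb":54,"qg":38},"wk":[29,15]}}
After op 4 (replace /pcv/2/myh 69): {"pcv":[{"ray":84,"vdm":86,"wv":99},[63,3,40,88],{"hr":39,"myh":69,"odg":47,"xb":12}],"tqb":{"a":[28,3,74],"j":[19,8,9]},"yx":{"v":88,"wgv":{"fxe":92,"pgb":54,"qg":38},"wk":[29,15]}}
After op 5 (add /pcv/0/g 13): {"pcv":[{"g":13,"ray":84,"vdm":86,"wv":99},[63,3,40,88],{"hr":39,"myh":69,"odg":47,"xb":12}],"tqb":{"a":[28,3,74],"j":[19,8,9]},"yx":{"v":88,"wgv":{"fxe":92,"pgb":54,"qg":38},"wk":[29,15]}}
After op 6 (replace /pcv/0 98): {"pcv":[98,[63,3,40,88],{"hr":39,"myh":69,"odg":47,"xb":12}],"tqb":{"a":[28,3,74],"j":[19,8,9]},"yx":{"v":88,"wgv":{"fxe":92,"pgb":54,"qg":38},"wk":[29,15]}}
After op 7 (remove /yx/wgv): {"pcv":[98,[63,3,40,88],{"hr":39,"myh":69,"odg":47,"xb":12}],"tqb":{"a":[28,3,74],"j":[19,8,9]},"yx":{"v":88,"wk":[29,15]}}
After op 8 (add /yx/wk/2 60): {"pcv":[98,[63,3,40,88],{"hr":39,"myh":69,"odg":47,"xb":12}],"tqb":{"a":[28,3,74],"j":[19,8,9]},"yx":{"v":88,"wk":[29,15,60]}}
After op 9 (add /yx/wk/0 68): {"pcv":[98,[63,3,40,88],{"hr":39,"myh":69,"odg":47,"xb":12}],"tqb":{"a":[28,3,74],"j":[19,8,9]},"yx":{"v":88,"wk":[68,29,15,60]}}
After op 10 (add /tqb/j 54): {"pcv":[98,[63,3,40,88],{"hr":39,"myh":69,"odg":47,"xb":12}],"tqb":{"a":[28,3,74],"j":54},"yx":{"v":88,"wk":[68,29,15,60]}}
After op 11 (replace /yx 12): {"pcv":[98,[63,3,40,88],{"hr":39,"myh":69,"odg":47,"xb":12}],"tqb":{"a":[28,3,74],"j":54},"yx":12}
After op 12 (add /pcv/1 35): {"pcv":[98,35,[63,3,40,88],{"hr":39,"myh":69,"odg":47,"xb":12}],"tqb":{"a":[28,3,74],"j":54},"yx":12}
After op 13 (add /pcv/2/1 74): {"pcv":[98,35,[63,74,3,40,88],{"hr":39,"myh":69,"odg":47,"xb":12}],"tqb":{"a":[28,3,74],"j":54},"yx":12}
After op 14 (replace /tqb 88): {"pcv":[98,35,[63,74,3,40,88],{"hr":39,"myh":69,"odg":47,"xb":12}],"tqb":88,"yx":12}
After op 15 (add /pcv/3/d 13): {"pcv":[98,35,[63,74,3,40,88],{"d":13,"hr":39,"myh":69,"odg":47,"xb":12}],"tqb":88,"yx":12}
After op 16 (replace /pcv/3/d 9): {"pcv":[98,35,[63,74,3,40,88],{"d":9,"hr":39,"myh":69,"odg":47,"xb":12}],"tqb":88,"yx":12}
After op 17 (add /pcv/3/ice 30): {"pcv":[98,35,[63,74,3,40,88],{"d":9,"hr":39,"ice":30,"myh":69,"odg":47,"xb":12}],"tqb":88,"yx":12}
After op 18 (replace /pcv/2/4 27): {"pcv":[98,35,[63,74,3,40,27],{"d":9,"hr":39,"ice":30,"myh":69,"odg":47,"xb":12}],"tqb":88,"yx":12}
After op 19 (remove /pcv/1): {"pcv":[98,[63,74,3,40,27],{"d":9,"hr":39,"ice":30,"myh":69,"odg":47,"xb":12}],"tqb":88,"yx":12}
After op 20 (remove /pcv/2): {"pcv":[98,[63,74,3,40,27]],"tqb":88,"yx":12}
After op 21 (add /pcv/2 4): {"pcv":[98,[63,74,3,40,27],4],"tqb":88,"yx":12}
After op 22 (remove /pcv/1): {"pcv":[98,4],"tqb":88,"yx":12}
Size at the root: 3

Answer: 3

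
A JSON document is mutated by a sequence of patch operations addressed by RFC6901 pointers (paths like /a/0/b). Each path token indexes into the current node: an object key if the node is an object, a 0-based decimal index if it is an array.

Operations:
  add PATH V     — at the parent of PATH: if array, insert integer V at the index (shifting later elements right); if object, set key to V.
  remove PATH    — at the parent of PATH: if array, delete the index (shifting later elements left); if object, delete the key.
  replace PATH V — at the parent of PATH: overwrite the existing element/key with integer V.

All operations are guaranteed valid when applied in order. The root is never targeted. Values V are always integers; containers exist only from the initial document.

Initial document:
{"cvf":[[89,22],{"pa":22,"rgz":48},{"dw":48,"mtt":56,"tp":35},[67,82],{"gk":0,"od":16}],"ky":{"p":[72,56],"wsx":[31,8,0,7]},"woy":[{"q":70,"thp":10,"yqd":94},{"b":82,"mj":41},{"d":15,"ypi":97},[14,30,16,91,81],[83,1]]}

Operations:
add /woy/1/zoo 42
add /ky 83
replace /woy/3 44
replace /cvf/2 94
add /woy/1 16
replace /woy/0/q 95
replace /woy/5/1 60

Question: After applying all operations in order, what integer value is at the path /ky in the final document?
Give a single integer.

Answer: 83

Derivation:
After op 1 (add /woy/1/zoo 42): {"cvf":[[89,22],{"pa":22,"rgz":48},{"dw":48,"mtt":56,"tp":35},[67,82],{"gk":0,"od":16}],"ky":{"p":[72,56],"wsx":[31,8,0,7]},"woy":[{"q":70,"thp":10,"yqd":94},{"b":82,"mj":41,"zoo":42},{"d":15,"ypi":97},[14,30,16,91,81],[83,1]]}
After op 2 (add /ky 83): {"cvf":[[89,22],{"pa":22,"rgz":48},{"dw":48,"mtt":56,"tp":35},[67,82],{"gk":0,"od":16}],"ky":83,"woy":[{"q":70,"thp":10,"yqd":94},{"b":82,"mj":41,"zoo":42},{"d":15,"ypi":97},[14,30,16,91,81],[83,1]]}
After op 3 (replace /woy/3 44): {"cvf":[[89,22],{"pa":22,"rgz":48},{"dw":48,"mtt":56,"tp":35},[67,82],{"gk":0,"od":16}],"ky":83,"woy":[{"q":70,"thp":10,"yqd":94},{"b":82,"mj":41,"zoo":42},{"d":15,"ypi":97},44,[83,1]]}
After op 4 (replace /cvf/2 94): {"cvf":[[89,22],{"pa":22,"rgz":48},94,[67,82],{"gk":0,"od":16}],"ky":83,"woy":[{"q":70,"thp":10,"yqd":94},{"b":82,"mj":41,"zoo":42},{"d":15,"ypi":97},44,[83,1]]}
After op 5 (add /woy/1 16): {"cvf":[[89,22],{"pa":22,"rgz":48},94,[67,82],{"gk":0,"od":16}],"ky":83,"woy":[{"q":70,"thp":10,"yqd":94},16,{"b":82,"mj":41,"zoo":42},{"d":15,"ypi":97},44,[83,1]]}
After op 6 (replace /woy/0/q 95): {"cvf":[[89,22],{"pa":22,"rgz":48},94,[67,82],{"gk":0,"od":16}],"ky":83,"woy":[{"q":95,"thp":10,"yqd":94},16,{"b":82,"mj":41,"zoo":42},{"d":15,"ypi":97},44,[83,1]]}
After op 7 (replace /woy/5/1 60): {"cvf":[[89,22],{"pa":22,"rgz":48},94,[67,82],{"gk":0,"od":16}],"ky":83,"woy":[{"q":95,"thp":10,"yqd":94},16,{"b":82,"mj":41,"zoo":42},{"d":15,"ypi":97},44,[83,60]]}
Value at /ky: 83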